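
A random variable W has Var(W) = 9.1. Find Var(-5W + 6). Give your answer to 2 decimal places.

Var(-5W + 6) = (-5)²·Var(W) = 25·9.1 = 227.5

227.50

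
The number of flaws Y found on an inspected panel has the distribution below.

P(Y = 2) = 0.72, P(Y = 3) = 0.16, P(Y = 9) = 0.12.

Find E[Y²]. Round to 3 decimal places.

E[Y²] = (2)²(0.72) + (3)²(0.16) + (9)²(0.12) = 14.04

14.040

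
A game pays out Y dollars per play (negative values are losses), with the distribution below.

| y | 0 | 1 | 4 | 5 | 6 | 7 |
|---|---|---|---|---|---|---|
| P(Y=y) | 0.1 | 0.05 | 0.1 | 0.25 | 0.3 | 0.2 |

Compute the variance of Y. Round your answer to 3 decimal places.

4.490

E[Y] = (0)(0.1) + (1)(0.05) + (4)(0.1) + (5)(0.25) + (6)(0.3) + (7)(0.2) = 4.9
E[Y²] = (0)²(0.1) + (1)²(0.05) + (4)²(0.1) + (5)²(0.25) + (6)²(0.3) + (7)²(0.2) = 28.5
var(Y) = E[Y²] − (E[Y])² = 28.5 − (4.9)² = 4.49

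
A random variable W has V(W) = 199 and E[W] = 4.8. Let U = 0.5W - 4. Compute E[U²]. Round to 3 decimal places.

52.310

E[0.5W - 4] = 0.5·4.8 − 4 = -1.6
V(0.5W - 4) = (0.5)²·199 = 49.75
E[U²] = V(U) + (E[U])² = 49.75 + (-1.6)² = 52.31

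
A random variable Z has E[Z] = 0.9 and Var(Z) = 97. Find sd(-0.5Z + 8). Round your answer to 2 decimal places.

Var(-0.5Z + 8) = (-0.5)²·97 = 24.25
sd(-0.5Z + 8) = √24.25 ≈ 4.92

4.92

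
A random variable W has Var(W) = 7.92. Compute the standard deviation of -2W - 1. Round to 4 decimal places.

5.6285

Var(-2W - 1) = (-2)²·7.92 = 31.68
SD(-2W - 1) = √31.68 ≈ 5.6285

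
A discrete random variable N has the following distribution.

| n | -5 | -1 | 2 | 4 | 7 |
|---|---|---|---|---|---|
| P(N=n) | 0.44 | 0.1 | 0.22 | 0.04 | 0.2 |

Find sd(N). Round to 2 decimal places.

E[N] = (-5)(0.44) + (-1)(0.1) + (2)(0.22) + (4)(0.04) + (7)(0.2) = -0.3
E[N²] = (-5)²(0.44) + (-1)²(0.1) + (2)²(0.22) + (4)²(0.04) + (7)²(0.2) = 22.42
V(N) = E[N²] − (E[N])² = 22.42 − (-0.3)² = 22.33
sd(N) = √22.33 ≈ 4.73

4.73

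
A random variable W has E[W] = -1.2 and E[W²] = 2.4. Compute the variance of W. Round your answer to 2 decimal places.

var(W) = 2.4 − (-1.2)² = 0.96

0.96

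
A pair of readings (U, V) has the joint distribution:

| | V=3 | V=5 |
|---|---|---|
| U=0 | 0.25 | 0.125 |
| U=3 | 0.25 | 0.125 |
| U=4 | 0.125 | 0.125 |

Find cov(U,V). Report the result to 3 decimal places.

0.156

E[U] = 2.125,  E[V] = 3.75
E[UV] = 8.125
cov(U,V) = E[UV] − E[U]E[V] = 8.125 − (2.125)(3.75) = 0.15625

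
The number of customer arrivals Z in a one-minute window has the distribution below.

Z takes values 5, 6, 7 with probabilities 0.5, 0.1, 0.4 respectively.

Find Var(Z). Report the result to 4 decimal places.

0.8900

E[Z] = (5)(0.5) + (6)(0.1) + (7)(0.4) = 5.9
E[Z²] = (5)²(0.5) + (6)²(0.1) + (7)²(0.4) = 35.7
Var(Z) = E[Z²] − (E[Z])² = 35.7 − (5.9)² = 0.89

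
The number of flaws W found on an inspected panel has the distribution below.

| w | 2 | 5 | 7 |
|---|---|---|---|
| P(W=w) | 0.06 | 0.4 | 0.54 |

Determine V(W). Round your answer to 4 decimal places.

1.8900

E[W] = (2)(0.06) + (5)(0.4) + (7)(0.54) = 5.9
E[W²] = (2)²(0.06) + (5)²(0.4) + (7)²(0.54) = 36.7
V(W) = E[W²] − (E[W])² = 36.7 − (5.9)² = 1.89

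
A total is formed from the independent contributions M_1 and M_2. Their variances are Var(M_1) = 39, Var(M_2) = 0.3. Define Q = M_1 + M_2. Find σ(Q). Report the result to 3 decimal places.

6.269

By independence, Var(Q) = (1)²Var(M_1) + (1)²Var(M_2)
= (1)²·39 + (1)²·0.3 = 39.3
σ(Q) = √39.3 ≈ 6.269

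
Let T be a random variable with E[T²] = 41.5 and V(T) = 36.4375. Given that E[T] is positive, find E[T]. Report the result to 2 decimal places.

(E[T])² = E[T²] − V(T) = 41.5 − 36.4375 = 5.0625
E[T] = √5.0625 = 2.25

2.25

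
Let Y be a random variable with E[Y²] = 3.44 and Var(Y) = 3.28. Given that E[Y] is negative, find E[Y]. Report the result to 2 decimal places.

-0.40

(E[Y])² = E[Y²] − Var(Y) = 3.44 − 3.28 = 0.16
E[Y] = −√0.16 = -0.4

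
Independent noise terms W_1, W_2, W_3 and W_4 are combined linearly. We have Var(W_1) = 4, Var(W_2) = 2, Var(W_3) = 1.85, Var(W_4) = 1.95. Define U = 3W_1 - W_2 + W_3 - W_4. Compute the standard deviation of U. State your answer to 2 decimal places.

6.47

By independence, Var(U) = (3)²Var(W_1) + (-1)²Var(W_2) + (1)²Var(W_3) + (-1)²Var(W_4)
= (3)²·4 + (-1)²·2 + (1)²·1.85 + (-1)²·1.95 = 41.8
sd(U) = √41.8 ≈ 6.47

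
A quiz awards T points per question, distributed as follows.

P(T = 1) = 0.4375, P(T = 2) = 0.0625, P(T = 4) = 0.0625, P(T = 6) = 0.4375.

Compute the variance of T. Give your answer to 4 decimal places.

E[T] = (1)(0.4375) + (2)(0.0625) + (4)(0.0625) + (6)(0.4375) = 3.4375
E[T²] = (1)²(0.4375) + (2)²(0.0625) + (4)²(0.0625) + (6)²(0.4375) = 17.4375
var(T) = E[T²] − (E[T])² = 17.4375 − (3.4375)² = 5.62109375

5.6211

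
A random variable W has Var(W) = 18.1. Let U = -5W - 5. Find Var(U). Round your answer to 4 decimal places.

452.5000

Var(-5W - 5) = (-5)²·Var(W) = 25·18.1 = 452.5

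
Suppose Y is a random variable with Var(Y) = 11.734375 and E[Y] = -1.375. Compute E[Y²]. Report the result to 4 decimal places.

13.6250

E[Y²] = Var(Y) + (E[Y])² = 11.734375 + (-1.375)² = 13.625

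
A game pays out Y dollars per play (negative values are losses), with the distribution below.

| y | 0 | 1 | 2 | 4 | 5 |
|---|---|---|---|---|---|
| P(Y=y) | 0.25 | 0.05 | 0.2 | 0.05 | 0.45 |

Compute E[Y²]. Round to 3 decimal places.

12.900

E[Y²] = (0)²(0.25) + (1)²(0.05) + (2)²(0.2) + (4)²(0.05) + (5)²(0.45) = 12.9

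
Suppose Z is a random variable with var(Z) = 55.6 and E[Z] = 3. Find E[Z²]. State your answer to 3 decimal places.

E[Z²] = var(Z) + (E[Z])² = 55.6 + (3)² = 64.6

64.600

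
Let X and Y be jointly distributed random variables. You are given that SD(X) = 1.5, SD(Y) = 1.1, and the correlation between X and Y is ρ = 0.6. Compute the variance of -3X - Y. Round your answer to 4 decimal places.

27.4000

Var(X) = (1.5)² = 2.25;  Var(Y) = (1.1)² = 1.21
cov(X,Y) = ρ·SD(X)·SD(Y) = 0.6·1.5·1.1 = 0.99
Var(-3X - Y) = (-3)²·Var(X) + (-1)²·Var(Y) + 2·(-3)·(-1)·cov(X,Y)
= 9·2.25 + 1·1.21 + 6·0.99 = 27.4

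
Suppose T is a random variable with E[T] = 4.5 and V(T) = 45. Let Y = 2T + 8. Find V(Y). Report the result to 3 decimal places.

180.000

V(2T + 8) = (2)²·V(T) = 4·45 = 180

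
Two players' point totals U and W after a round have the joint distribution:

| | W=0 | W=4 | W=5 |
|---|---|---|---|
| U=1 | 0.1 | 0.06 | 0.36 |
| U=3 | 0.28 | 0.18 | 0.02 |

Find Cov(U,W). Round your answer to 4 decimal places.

-1.1056

E[U] = 1.96,  E[W] = 2.86
E[UW] = 4.5
Cov(U,W) = E[UW] − E[U]E[W] = 4.5 − (1.96)(2.86) = -1.1056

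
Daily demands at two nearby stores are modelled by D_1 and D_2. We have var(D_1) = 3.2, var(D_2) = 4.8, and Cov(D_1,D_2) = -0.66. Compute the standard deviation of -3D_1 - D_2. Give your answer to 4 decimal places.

var(-3D_1 - D_2) = (-3)²·var(D_1) + (-1)²·var(D_2) + 2·(-3)·(-1)·Cov(D_1,D_2)
= 9·3.2 + 1·4.8 + 6·-0.66 = 29.64
SD(-3D_1 - D_2) = √29.64 ≈ 5.4443

5.4443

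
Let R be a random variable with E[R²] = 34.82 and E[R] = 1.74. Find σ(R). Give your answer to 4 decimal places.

var(R) = 34.82 − (1.74)² = 31.7924
σ(R) = √31.7924 ≈ 5.6385

5.6385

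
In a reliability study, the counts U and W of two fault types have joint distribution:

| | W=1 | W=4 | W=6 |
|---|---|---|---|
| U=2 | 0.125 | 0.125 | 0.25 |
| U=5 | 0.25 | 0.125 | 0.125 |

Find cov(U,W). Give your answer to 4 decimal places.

-0.9375

E[U] = 3.5,  E[W] = 3.625
E[UW] = 11.75
cov(U,W) = E[UW] − E[U]E[W] = 11.75 − (3.5)(3.625) = -0.9375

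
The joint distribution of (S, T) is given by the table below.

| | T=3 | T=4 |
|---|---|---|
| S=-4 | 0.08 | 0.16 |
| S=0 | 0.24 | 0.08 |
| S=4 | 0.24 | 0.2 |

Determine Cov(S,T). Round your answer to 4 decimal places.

-0.1920

E[S] = 0.8,  E[T] = 3.44
E[ST] = 2.56
Cov(S,T) = E[ST] − E[S]E[T] = 2.56 − (0.8)(3.44) = -0.192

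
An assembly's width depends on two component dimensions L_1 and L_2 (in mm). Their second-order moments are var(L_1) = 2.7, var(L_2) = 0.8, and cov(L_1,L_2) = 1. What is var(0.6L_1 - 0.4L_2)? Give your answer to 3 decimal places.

0.620

var(0.6L_1 - 0.4L_2) = (0.6)²·var(L_1) + (-0.4)²·var(L_2) + 2·(0.6)·(-0.4)·cov(L_1,L_2)
= 0.36·2.7 + 0.16·0.8 + -0.48·1 = 0.62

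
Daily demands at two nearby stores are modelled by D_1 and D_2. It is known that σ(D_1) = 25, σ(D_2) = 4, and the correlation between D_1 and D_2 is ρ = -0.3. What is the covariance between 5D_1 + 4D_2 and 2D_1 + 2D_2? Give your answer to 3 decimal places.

Var(D_1) = (25)² = 625;  Var(D_2) = (4)² = 16
cov(D_1,D_2) = ρ·σ(D_1)·σ(D_2) = -0.3·25·4 = -30
cov(5D_1 + 4D_2, 2D_1 + 2D_2) = (5)(2)Var(D_1) + (4)(2)Var(D_2) + [(5)(2) + (4)(2)]cov(D_1,D_2)
= 10·625 + 8·16 + 18·-30 = 5838

5838.000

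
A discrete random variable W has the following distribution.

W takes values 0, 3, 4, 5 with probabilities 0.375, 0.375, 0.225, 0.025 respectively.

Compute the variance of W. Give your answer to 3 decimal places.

E[W] = (0)(0.375) + (3)(0.375) + (4)(0.225) + (5)(0.025) = 2.15
E[W²] = (0)²(0.375) + (3)²(0.375) + (4)²(0.225) + (5)²(0.025) = 7.6
V(W) = E[W²] − (E[W])² = 7.6 − (2.15)² = 2.9775

2.978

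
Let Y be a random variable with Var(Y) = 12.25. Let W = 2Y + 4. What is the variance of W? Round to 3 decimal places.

Var(2Y + 4) = (2)²·Var(Y) = 4·12.25 = 49

49.000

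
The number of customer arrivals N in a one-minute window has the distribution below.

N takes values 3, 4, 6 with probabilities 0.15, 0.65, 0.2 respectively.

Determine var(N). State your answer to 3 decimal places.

E[N] = (3)(0.15) + (4)(0.65) + (6)(0.2) = 4.25
E[N²] = (3)²(0.15) + (4)²(0.65) + (6)²(0.2) = 18.95
var(N) = E[N²] − (E[N])² = 18.95 − (4.25)² = 0.8875

0.888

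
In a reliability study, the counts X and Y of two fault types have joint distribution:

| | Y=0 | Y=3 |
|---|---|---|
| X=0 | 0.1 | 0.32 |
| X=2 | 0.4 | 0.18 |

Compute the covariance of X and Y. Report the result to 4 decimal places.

E[X] = 1.16,  E[Y] = 1.5
E[XY] = 1.08
Cov(X,Y) = E[XY] − E[X]E[Y] = 1.08 − (1.16)(1.5) = -0.66

-0.6600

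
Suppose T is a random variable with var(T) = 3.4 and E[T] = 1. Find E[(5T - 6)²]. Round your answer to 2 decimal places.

86.00

E[5T - 6] = 5·1 − 6 = -1
var(5T - 6) = (5)²·3.4 = 85
E[(5T - 6)²] = var((5T - 6)) + (E[(5T - 6)])² = 85 + (-1)² = 86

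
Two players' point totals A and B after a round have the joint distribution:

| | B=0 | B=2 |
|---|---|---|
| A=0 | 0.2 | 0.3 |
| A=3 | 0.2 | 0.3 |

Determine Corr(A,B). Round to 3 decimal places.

0.000

E[A] = 1.5,  E[B] = 1.2
E[AB] = 1.8
Cov(A,B) = E[AB] − E[A]E[B] = 1.8 − (1.5)(1.2) = 0
V(A) = 2.25,  V(B) = 0.96
ρ = 0 / √(2.25·0.96) ≈ 0.000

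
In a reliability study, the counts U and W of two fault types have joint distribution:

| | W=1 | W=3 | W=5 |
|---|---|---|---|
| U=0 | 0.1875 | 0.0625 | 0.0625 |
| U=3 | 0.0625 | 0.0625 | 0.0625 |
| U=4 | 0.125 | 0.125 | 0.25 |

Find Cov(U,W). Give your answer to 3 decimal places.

1.000

E[U] = 2.5625,  E[W] = 3
E[UW] = 8.6875
Cov(U,W) = E[UW] − E[U]E[W] = 8.6875 − (2.5625)(3) = 1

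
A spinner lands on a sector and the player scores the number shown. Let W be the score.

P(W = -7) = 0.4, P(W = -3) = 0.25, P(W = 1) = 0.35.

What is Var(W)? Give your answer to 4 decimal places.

E[W] = (-7)(0.4) + (-3)(0.25) + (1)(0.35) = -3.2
E[W²] = (-7)²(0.4) + (-3)²(0.25) + (1)²(0.35) = 22.2
Var(W) = E[W²] − (E[W])² = 22.2 − (-3.2)² = 11.96

11.9600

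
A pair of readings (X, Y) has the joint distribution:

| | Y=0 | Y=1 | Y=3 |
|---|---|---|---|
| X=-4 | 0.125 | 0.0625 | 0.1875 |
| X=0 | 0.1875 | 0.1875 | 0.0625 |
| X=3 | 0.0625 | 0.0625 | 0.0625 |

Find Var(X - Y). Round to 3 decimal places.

E[X] = -0.9375,  E[Y] = 1.25,  E[XY] = -1.75
Var(X) = 7.6875 − (-0.9375)² = 6.80859375;  Var(Y) = 3.125 − (1.25)² = 1.5625
cov(X,Y) = -1.75 − (-0.9375)(1.25) = -0.578125
Var(X - Y) = (1)²·6.80859375 + (-1)²·1.5625 + 2·(1)·(-1)·-0.578125 = 9.52734375

9.527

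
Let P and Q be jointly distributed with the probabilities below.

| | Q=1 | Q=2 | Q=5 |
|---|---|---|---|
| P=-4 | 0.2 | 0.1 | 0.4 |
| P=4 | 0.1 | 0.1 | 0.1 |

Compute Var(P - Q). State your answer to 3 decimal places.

19.360

E[P] = -1.6,  E[Q] = 3.2,  E[PQ] = -6.4
Var(P) = 16 − (-1.6)² = 13.44;  Var(Q) = 13.6 − (3.2)² = 3.36
cov(P,Q) = -6.4 − (-1.6)(3.2) = -1.28
Var(P - Q) = (1)²·13.44 + (-1)²·3.36 + 2·(1)·(-1)·-1.28 = 19.36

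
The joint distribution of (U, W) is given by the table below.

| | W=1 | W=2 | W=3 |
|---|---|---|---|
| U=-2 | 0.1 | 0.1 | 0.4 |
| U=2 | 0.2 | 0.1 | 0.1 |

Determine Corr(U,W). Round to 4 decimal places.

E[U] = -0.4,  E[W] = 2.2
E[UW] = -1.6
Cov(U,W) = E[UW] − E[U]E[W] = -1.6 − (-0.4)(2.2) = -0.72
V(U) = 3.84,  V(W) = 0.76
ρ = -0.72 / √(3.84·0.76) ≈ -0.4215

-0.4215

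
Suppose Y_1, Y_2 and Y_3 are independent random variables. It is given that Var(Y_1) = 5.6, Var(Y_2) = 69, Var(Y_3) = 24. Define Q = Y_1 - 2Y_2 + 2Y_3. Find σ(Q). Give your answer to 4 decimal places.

By independence, Var(Q) = (1)²Var(Y_1) + (-2)²Var(Y_2) + (2)²Var(Y_3)
= (1)²·5.6 + (-2)²·69 + (2)²·24 = 377.6
σ(Q) = √377.6 ≈ 19.4319

19.4319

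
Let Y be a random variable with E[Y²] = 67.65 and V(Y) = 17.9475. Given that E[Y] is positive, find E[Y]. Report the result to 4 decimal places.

(E[Y])² = E[Y²] − V(Y) = 67.65 − 17.9475 = 49.7025
E[Y] = √49.7025 = 7.05

7.0500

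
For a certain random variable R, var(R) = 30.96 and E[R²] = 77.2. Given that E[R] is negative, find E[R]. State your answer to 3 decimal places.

(E[R])² = E[R²] − var(R) = 77.2 − 30.96 = 46.24
E[R] = −√46.24 = -6.8

-6.800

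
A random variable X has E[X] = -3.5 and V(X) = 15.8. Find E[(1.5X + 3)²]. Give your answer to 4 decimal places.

40.6125

E[1.5X + 3] = 1.5·-3.5 + 3 = -2.25
V(1.5X + 3) = (1.5)²·15.8 = 35.55
E[(1.5X + 3)²] = V((1.5X + 3)) + (E[(1.5X + 3)])² = 35.55 + (-2.25)² = 40.6125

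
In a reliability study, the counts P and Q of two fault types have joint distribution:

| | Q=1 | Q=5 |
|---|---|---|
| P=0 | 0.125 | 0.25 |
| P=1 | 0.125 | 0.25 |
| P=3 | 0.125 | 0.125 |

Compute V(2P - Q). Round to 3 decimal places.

10.438

E[P] = 1.125,  E[Q] = 3.5,  E[PQ] = 3.625
V(P) = 2.625 − (1.125)² = 1.359375;  V(Q) = 16 − (3.5)² = 3.75
Cov(P,Q) = 3.625 − (1.125)(3.5) = -0.3125
V(2P - Q) = (2)²·1.359375 + (-1)²·3.75 + 2·(2)·(-1)·-0.3125 = 10.4375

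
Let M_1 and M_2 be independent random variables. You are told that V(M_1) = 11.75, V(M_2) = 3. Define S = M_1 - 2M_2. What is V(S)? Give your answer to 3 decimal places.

23.750

By independence, V(S) = (1)²V(M_1) + (-2)²V(M_2)
= (1)²·11.75 + (-2)²·3 = 23.75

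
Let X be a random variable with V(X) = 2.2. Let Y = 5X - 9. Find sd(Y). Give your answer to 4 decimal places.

V(5X - 9) = (5)²·2.2 = 55
sd(Y) = √55 ≈ 7.4162

7.4162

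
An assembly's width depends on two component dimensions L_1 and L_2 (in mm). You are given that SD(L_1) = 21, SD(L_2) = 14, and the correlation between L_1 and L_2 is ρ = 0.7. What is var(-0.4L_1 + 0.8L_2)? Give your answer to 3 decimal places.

64.288

var(L_1) = (21)² = 441;  var(L_2) = (14)² = 196
cov(L_1,L_2) = ρ·SD(L_1)·SD(L_2) = 0.7·21·14 = 205.8
var(-0.4L_1 + 0.8L_2) = (-0.4)²·var(L_1) + (0.8)²·var(L_2) + 2·(-0.4)·(0.8)·cov(L_1,L_2)
= 0.16·441 + 0.64·196 + -0.64·205.8 = 64.288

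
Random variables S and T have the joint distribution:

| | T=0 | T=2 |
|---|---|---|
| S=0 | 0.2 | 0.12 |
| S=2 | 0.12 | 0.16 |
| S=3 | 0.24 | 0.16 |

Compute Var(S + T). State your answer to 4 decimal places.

2.7104

E[S] = 1.76,  E[T] = 0.88,  E[ST] = 1.6
Var(S) = 4.72 − (1.76)² = 1.6224;  Var(T) = 1.76 − (0.88)² = 0.9856
Cov(S,T) = 1.6 − (1.76)(0.88) = 0.0512
Var(S + T) = (1)²·1.6224 + (1)²·0.9856 + 2·(1)·(1)·0.0512 = 2.7104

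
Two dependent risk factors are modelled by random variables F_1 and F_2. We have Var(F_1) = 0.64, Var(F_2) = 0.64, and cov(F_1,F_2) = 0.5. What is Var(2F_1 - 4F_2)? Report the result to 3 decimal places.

4.800

Var(2F_1 - 4F_2) = (2)²·Var(F_1) + (-4)²·Var(F_2) + 2·(2)·(-4)·cov(F_1,F_2)
= 4·0.64 + 16·0.64 + -16·0.5 = 4.8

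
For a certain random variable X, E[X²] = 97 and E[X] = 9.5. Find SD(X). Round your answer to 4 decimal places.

var(X) = 97 − (9.5)² = 6.75
SD(X) = √6.75 ≈ 2.5981

2.5981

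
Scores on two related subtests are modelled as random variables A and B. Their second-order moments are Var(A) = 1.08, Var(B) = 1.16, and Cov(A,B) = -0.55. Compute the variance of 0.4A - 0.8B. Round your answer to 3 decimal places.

1.267

Var(0.4A - 0.8B) = (0.4)²·Var(A) + (-0.8)²·Var(B) + 2·(0.4)·(-0.8)·Cov(A,B)
= 0.16·1.08 + 0.64·1.16 + -0.64·-0.55 = 1.2672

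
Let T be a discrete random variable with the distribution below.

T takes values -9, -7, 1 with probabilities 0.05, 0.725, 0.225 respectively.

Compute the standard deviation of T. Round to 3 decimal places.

E[T] = (-9)(0.05) + (-7)(0.725) + (1)(0.225) = -5.3
E[T²] = (-9)²(0.05) + (-7)²(0.725) + (1)²(0.225) = 39.8
var(T) = E[T²] − (E[T])² = 39.8 − (-5.3)² = 11.71
SD(T) = √11.71 ≈ 3.422

3.422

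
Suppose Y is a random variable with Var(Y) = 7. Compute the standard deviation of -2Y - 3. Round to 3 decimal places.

Var(-2Y - 3) = (-2)²·7 = 28
σ(-2Y - 3) = √28 ≈ 5.292

5.292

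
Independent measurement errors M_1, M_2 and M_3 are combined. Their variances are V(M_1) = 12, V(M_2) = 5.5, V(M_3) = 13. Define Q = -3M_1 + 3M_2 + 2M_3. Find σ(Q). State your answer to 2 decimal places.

By independence, V(Q) = (-3)²V(M_1) + (3)²V(M_2) + (2)²V(M_3)
= (-3)²·12 + (3)²·5.5 + (2)²·13 = 209.5
σ(Q) = √209.5 ≈ 14.47

14.47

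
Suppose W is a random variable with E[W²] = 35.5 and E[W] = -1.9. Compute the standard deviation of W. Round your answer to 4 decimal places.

5.6471

V(W) = 35.5 − (-1.9)² = 31.89
SD(W) = √31.89 ≈ 5.6471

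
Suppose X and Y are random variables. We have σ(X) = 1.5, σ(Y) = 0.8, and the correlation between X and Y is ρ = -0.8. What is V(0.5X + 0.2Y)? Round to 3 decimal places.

V(X) = (1.5)² = 2.25;  V(Y) = (0.8)² = 0.64
Cov(X,Y) = ρ·σ(X)·σ(Y) = -0.8·1.5·0.8 = -0.96
V(0.5X + 0.2Y) = (0.5)²·V(X) + (0.2)²·V(Y) + 2·(0.5)·(0.2)·Cov(X,Y)
= 0.25·2.25 + 0.04·0.64 + 0.2·-0.96 = 0.3961

0.396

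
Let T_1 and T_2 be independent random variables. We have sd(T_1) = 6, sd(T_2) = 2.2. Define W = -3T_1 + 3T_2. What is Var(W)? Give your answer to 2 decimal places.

367.56

Var(T_1) = 36, Var(T_2) = 4.84
By independence, Var(W) = (-3)²Var(T_1) + (3)²Var(T_2)
= (-3)²·36 + (3)²·4.84 = 367.56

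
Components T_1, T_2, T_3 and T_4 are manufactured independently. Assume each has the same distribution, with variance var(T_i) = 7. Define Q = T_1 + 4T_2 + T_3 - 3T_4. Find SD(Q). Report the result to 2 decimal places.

13.75

By independence, var(Q) = (1)²var(T_1) + (4)²var(T_2) + (1)²var(T_3) + (-3)²var(T_4)
= (1)²·7 + (4)²·7 + (1)²·7 + (-3)²·7 = 189
SD(Q) = √189 ≈ 13.75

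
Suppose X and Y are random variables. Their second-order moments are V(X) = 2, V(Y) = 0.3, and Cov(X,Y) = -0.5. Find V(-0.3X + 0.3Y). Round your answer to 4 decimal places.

V(-0.3X + 0.3Y) = (-0.3)²·V(X) + (0.3)²·V(Y) + 2·(-0.3)·(0.3)·Cov(X,Y)
= 0.09·2 + 0.09·0.3 + -0.18·-0.5 = 0.297

0.2970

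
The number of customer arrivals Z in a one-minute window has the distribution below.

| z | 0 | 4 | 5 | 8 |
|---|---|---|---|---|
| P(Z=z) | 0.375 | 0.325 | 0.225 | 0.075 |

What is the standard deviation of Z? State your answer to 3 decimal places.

E[Z] = (0)(0.375) + (4)(0.325) + (5)(0.225) + (8)(0.075) = 3.025
E[Z²] = (0)²(0.375) + (4)²(0.325) + (5)²(0.225) + (8)²(0.075) = 15.625
var(Z) = E[Z²] − (E[Z])² = 15.625 − (3.025)² = 6.474375
sd(Z) = √6.474375 ≈ 2.544

2.544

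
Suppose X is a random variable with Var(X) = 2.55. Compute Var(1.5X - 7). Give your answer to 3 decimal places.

5.738

Var(1.5X - 7) = (1.5)²·Var(X) = 2.25·2.55 = 5.7375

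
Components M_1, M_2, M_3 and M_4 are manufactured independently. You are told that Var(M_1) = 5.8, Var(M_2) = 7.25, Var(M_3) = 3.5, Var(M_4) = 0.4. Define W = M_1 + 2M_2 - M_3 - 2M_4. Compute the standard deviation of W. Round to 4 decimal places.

6.3166

By independence, Var(W) = (1)²Var(M_1) + (2)²Var(M_2) + (-1)²Var(M_3) + (-2)²Var(M_4)
= (1)²·5.8 + (2)²·7.25 + (-1)²·3.5 + (-2)²·0.4 = 39.9
SD(W) = √39.9 ≈ 6.3166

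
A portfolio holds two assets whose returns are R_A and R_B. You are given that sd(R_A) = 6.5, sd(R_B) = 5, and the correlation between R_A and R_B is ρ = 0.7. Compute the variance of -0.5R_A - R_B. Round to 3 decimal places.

var(R_A) = (6.5)² = 42.25;  var(R_B) = (5)² = 25
Cov(R_A,R_B) = ρ·sd(R_A)·sd(R_B) = 0.7·6.5·5 = 22.75
var(-0.5R_A - R_B) = (-0.5)²·var(R_A) + (-1)²·var(R_B) + 2·(-0.5)·(-1)·Cov(R_A,R_B)
= 0.25·42.25 + 1·25 + 1·22.75 = 58.3125

58.313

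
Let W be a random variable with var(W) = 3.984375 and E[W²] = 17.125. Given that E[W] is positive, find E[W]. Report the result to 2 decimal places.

(E[W])² = E[W²] − var(W) = 17.125 − 3.984375 = 13.140625
E[W] = √13.140625 = 3.625

3.63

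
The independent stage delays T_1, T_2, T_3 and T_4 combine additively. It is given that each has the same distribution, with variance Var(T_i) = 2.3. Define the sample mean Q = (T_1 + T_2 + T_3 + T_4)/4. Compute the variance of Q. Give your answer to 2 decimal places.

0.58

By independence, Var(Q) = (0.25)²Var(T_1) + (0.25)²Var(T_2) + (0.25)²Var(T_3) + (0.25)²Var(T_4)
= (0.25)²·2.3 + (0.25)²·2.3 + (0.25)²·2.3 + (0.25)²·2.3 = 0.575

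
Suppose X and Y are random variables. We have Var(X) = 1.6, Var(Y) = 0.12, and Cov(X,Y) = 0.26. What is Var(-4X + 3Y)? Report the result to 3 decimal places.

Var(-4X + 3Y) = (-4)²·Var(X) + (3)²·Var(Y) + 2·(-4)·(3)·Cov(X,Y)
= 16·1.6 + 9·0.12 + -24·0.26 = 20.44

20.440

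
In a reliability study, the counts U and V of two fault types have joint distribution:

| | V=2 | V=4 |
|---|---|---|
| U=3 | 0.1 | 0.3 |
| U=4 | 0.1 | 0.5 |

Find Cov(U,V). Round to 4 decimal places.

0.0400

E[U] = 3.6,  E[V] = 3.6
E[UV] = 13
Cov(U,V) = E[UV] − E[U]E[V] = 13 − (3.6)(3.6) = 0.04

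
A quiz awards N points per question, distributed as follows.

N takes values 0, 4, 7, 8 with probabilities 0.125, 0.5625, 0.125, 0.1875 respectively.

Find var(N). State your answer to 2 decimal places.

E[N] = (0)(0.125) + (4)(0.5625) + (7)(0.125) + (8)(0.1875) = 4.625
E[N²] = (0)²(0.125) + (4)²(0.5625) + (7)²(0.125) + (8)²(0.1875) = 27.125
var(N) = E[N²] − (E[N])² = 27.125 − (4.625)² = 5.734375

5.73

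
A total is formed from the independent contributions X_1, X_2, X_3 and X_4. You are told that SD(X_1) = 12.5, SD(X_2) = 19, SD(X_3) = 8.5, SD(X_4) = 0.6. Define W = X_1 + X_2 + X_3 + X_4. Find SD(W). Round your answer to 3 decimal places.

Var(X_1) = 156.25, Var(X_2) = 361, Var(X_3) = 72.25, Var(X_4) = 0.36
By independence, Var(W) = (1)²Var(X_1) + (1)²Var(X_2) + (1)²Var(X_3) + (1)²Var(X_4)
= (1)²·156.25 + (1)²·361 + (1)²·72.25 + (1)²·0.36 = 589.86
SD(W) = √589.86 ≈ 24.287

24.287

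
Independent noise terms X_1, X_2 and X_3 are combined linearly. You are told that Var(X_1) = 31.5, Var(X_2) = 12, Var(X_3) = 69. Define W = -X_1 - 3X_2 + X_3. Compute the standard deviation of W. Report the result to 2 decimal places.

By independence, Var(W) = (-1)²Var(X_1) + (-3)²Var(X_2) + (1)²Var(X_3)
= (-1)²·31.5 + (-3)²·12 + (1)²·69 = 208.5
SD(W) = √208.5 ≈ 14.44

14.44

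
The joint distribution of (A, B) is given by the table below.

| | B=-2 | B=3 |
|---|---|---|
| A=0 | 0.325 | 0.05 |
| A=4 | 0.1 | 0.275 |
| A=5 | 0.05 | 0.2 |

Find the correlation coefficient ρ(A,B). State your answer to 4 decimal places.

0.6070

E[A] = 2.75,  E[B] = 0.625
E[AB] = 5
Cov(A,B) = E[AB] − E[A]E[B] = 5 − (2.75)(0.625) = 3.28125
var(A) = 4.6875,  var(B) = 6.234375
ρ = 3.28125 / √(4.6875·6.234375) ≈ 0.6070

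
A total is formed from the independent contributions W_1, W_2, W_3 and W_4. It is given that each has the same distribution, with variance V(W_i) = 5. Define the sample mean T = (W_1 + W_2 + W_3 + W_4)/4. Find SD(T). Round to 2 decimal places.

By independence, V(T) = (0.25)²V(W_1) + (0.25)²V(W_2) + (0.25)²V(W_3) + (0.25)²V(W_4)
= (0.25)²·5 + (0.25)²·5 + (0.25)²·5 + (0.25)²·5 = 1.25
SD(T) = √1.25 ≈ 1.12

1.12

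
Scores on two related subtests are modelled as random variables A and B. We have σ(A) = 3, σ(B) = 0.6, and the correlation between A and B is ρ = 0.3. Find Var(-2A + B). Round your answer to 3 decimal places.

34.200

Var(A) = (3)² = 9;  Var(B) = (0.6)² = 0.36
Cov(A,B) = ρ·σ(A)·σ(B) = 0.3·3·0.6 = 0.54
Var(-2A + B) = (-2)²·Var(A) + (1)²·Var(B) + 2·(-2)·(1)·Cov(A,B)
= 4·9 + 1·0.36 + -4·0.54 = 34.2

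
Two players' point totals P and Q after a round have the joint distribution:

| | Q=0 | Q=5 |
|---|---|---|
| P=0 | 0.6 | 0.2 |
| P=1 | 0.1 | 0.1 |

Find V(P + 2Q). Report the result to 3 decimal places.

21.960

E[P] = 0.2,  E[Q] = 1.5,  E[PQ] = 0.5
V(P) = 0.2 − (0.2)² = 0.16;  V(Q) = 7.5 − (1.5)² = 5.25
Cov(P,Q) = 0.5 − (0.2)(1.5) = 0.2
V(P + 2Q) = (1)²·0.16 + (2)²·5.25 + 2·(1)·(2)·0.2 = 21.96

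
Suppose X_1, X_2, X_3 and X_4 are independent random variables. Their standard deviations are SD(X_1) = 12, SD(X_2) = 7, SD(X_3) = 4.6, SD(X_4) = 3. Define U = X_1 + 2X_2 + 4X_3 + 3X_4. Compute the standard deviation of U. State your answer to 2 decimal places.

27.56

Var(X_1) = 144, Var(X_2) = 49, Var(X_3) = 21.16, Var(X_4) = 9
By independence, Var(U) = (1)²Var(X_1) + (2)²Var(X_2) + (4)²Var(X_3) + (3)²Var(X_4)
= (1)²·144 + (2)²·49 + (4)²·21.16 + (3)²·9 = 759.56
SD(U) = √759.56 ≈ 27.56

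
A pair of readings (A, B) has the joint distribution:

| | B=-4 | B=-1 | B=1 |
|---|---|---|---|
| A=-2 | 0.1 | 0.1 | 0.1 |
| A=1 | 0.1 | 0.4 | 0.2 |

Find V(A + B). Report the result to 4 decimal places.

E[A] = 0.1,  E[B] = -1,  E[AB] = 0.2
V(A) = 1.9 − (0.1)² = 1.89;  V(B) = 4 − (-1)² = 3
Cov(A,B) = 0.2 − (0.1)(-1) = 0.3
V(A + B) = (1)²·1.89 + (1)²·3 + 2·(1)·(1)·0.3 = 5.49

5.4900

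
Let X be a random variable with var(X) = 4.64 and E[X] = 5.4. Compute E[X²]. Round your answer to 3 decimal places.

E[X²] = var(X) + (E[X])² = 4.64 + (5.4)² = 33.8

33.800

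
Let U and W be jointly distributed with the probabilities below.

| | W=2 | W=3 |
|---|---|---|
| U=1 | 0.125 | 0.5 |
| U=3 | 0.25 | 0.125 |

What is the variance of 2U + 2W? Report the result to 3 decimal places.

2.938

E[U] = 1.75,  E[W] = 2.625,  E[UW] = 4.375
Var(U) = 4 − (1.75)² = 0.9375;  Var(W) = 7.125 − (2.625)² = 0.234375
cov(U,W) = 4.375 − (1.75)(2.625) = -0.21875
Var(2U + 2W) = (2)²·0.9375 + (2)²·0.234375 + 2·(2)·(2)·-0.21875 = 2.9375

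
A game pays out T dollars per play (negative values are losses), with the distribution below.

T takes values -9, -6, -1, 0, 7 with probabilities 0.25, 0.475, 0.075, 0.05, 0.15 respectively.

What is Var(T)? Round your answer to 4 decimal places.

E[T] = (-9)(0.25) + (-6)(0.475) + (-1)(0.075) + (0)(0.05) + (7)(0.15) = -4.125
E[T²] = (-9)²(0.25) + (-6)²(0.475) + (-1)²(0.075) + (0)²(0.05) + (7)²(0.15) = 44.775
Var(T) = E[T²] − (E[T])² = 44.775 − (-4.125)² = 27.759375

27.7594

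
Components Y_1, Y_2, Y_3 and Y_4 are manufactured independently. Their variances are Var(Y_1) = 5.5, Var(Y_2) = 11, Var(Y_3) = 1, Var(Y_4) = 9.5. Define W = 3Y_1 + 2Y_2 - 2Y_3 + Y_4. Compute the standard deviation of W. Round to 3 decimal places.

By independence, Var(W) = (3)²Var(Y_1) + (2)²Var(Y_2) + (-2)²Var(Y_3) + (1)²Var(Y_4)
= (3)²·5.5 + (2)²·11 + (-2)²·1 + (1)²·9.5 = 107
sd(W) = √107 ≈ 10.344

10.344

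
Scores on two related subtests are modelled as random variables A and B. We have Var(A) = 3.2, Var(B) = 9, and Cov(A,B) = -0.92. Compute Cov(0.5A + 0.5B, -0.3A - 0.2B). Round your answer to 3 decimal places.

-1.150

Cov(0.5A + 0.5B, -0.3A - 0.2B) = (0.5)(-0.3)Var(A) + (0.5)(-0.2)Var(B) + [(0.5)(-0.2) + (0.5)(-0.3)]Cov(A,B)
= -0.15·3.2 + -0.1·9 + -0.25·-0.92 = -1.15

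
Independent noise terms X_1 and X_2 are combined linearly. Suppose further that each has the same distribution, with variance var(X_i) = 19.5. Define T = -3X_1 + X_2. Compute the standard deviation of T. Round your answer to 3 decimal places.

13.964

By independence, var(T) = (-3)²var(X_1) + (1)²var(X_2)
= (-3)²·19.5 + (1)²·19.5 = 195
σ(T) = √195 ≈ 13.964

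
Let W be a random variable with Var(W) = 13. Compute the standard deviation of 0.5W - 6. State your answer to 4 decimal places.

Var(0.5W - 6) = (0.5)²·13 = 3.25
sd(0.5W - 6) = √3.25 ≈ 1.8028

1.8028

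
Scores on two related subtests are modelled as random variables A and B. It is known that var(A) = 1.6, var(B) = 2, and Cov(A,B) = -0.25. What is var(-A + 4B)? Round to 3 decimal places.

var(-A + 4B) = (-1)²·var(A) + (4)²·var(B) + 2·(-1)·(4)·Cov(A,B)
= 1·1.6 + 16·2 + -8·-0.25 = 35.6

35.600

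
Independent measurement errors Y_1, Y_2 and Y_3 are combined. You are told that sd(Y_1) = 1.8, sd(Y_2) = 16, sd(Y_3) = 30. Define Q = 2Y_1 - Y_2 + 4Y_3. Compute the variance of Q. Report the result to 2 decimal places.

14668.96

Var(Y_1) = 3.24, Var(Y_2) = 256, Var(Y_3) = 900
By independence, Var(Q) = (2)²Var(Y_1) + (-1)²Var(Y_2) + (4)²Var(Y_3)
= (2)²·3.24 + (-1)²·256 + (4)²·900 = 14668.96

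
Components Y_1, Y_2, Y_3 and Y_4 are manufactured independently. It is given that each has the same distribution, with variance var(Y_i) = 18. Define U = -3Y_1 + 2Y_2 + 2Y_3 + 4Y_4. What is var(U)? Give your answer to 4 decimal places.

By independence, var(U) = (-3)²var(Y_1) + (2)²var(Y_2) + (2)²var(Y_3) + (4)²var(Y_4)
= (-3)²·18 + (2)²·18 + (2)²·18 + (4)²·18 = 594

594.0000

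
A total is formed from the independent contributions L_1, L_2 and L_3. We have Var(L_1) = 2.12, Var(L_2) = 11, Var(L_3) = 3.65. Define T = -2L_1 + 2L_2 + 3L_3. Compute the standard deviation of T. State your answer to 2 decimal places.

9.24

By independence, Var(T) = (-2)²Var(L_1) + (2)²Var(L_2) + (3)²Var(L_3)
= (-2)²·2.12 + (2)²·11 + (3)²·3.65 = 85.33
σ(T) = √85.33 ≈ 9.24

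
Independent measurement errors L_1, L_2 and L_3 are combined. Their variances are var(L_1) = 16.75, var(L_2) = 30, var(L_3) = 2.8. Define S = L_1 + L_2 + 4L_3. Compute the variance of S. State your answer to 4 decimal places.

By independence, var(S) = (1)²var(L_1) + (1)²var(L_2) + (4)²var(L_3)
= (1)²·16.75 + (1)²·30 + (4)²·2.8 = 91.55

91.5500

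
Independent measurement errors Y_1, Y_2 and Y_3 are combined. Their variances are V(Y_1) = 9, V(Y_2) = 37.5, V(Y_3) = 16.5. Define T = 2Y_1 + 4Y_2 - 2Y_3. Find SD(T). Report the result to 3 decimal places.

By independence, V(T) = (2)²V(Y_1) + (4)²V(Y_2) + (-2)²V(Y_3)
= (2)²·9 + (4)²·37.5 + (-2)²·16.5 = 702
SD(T) = √702 ≈ 26.495

26.495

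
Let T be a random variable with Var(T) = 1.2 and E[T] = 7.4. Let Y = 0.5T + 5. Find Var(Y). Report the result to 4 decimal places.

0.3000

Var(0.5T + 5) = (0.5)²·Var(T) = 0.25·1.2 = 0.3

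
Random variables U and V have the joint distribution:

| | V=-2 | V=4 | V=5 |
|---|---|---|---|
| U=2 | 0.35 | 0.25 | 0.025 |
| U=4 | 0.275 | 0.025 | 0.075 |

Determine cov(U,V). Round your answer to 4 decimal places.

-0.4125

E[U] = 2.75,  E[V] = 0.35
E[UV] = 0.55
cov(U,V) = E[UV] − E[U]E[V] = 0.55 − (2.75)(0.35) = -0.4125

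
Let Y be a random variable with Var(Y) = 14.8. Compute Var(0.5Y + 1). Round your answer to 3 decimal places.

Var(0.5Y + 1) = (0.5)²·Var(Y) = 0.25·14.8 = 3.7

3.700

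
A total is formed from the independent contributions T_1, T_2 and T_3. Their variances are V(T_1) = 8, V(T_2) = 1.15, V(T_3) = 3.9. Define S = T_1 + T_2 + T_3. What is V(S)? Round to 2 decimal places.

By independence, V(S) = (1)²V(T_1) + (1)²V(T_2) + (1)²V(T_3)
= (1)²·8 + (1)²·1.15 + (1)²·3.9 = 13.05

13.05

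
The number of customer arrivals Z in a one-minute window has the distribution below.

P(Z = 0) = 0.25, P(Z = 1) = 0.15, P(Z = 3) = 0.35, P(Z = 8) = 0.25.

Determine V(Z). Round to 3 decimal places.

E[Z] = (0)(0.25) + (1)(0.15) + (3)(0.35) + (8)(0.25) = 3.2
E[Z²] = (0)²(0.25) + (1)²(0.15) + (3)²(0.35) + (8)²(0.25) = 19.3
V(Z) = E[Z²] − (E[Z])² = 19.3 − (3.2)² = 9.06

9.060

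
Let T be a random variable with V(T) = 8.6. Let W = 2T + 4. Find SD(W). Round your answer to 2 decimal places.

V(2T + 4) = (2)²·8.6 = 34.4
SD(W) = √34.4 ≈ 5.87

5.87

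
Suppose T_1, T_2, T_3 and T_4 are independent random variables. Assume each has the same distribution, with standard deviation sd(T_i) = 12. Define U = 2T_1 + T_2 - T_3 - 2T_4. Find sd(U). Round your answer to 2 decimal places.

37.95

V(T_i) = (12)² = 144
By independence, V(U) = (2)²V(T_1) + (1)²V(T_2) + (-1)²V(T_3) + (-2)²V(T_4)
= (2)²·144 + (1)²·144 + (-1)²·144 + (-2)²·144 = 1440
sd(U) = √1440 ≈ 37.95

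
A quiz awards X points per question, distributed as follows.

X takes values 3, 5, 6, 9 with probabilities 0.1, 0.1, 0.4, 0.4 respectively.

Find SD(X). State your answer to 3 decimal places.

E[X] = (3)(0.1) + (5)(0.1) + (6)(0.4) + (9)(0.4) = 6.8
E[X²] = (3)²(0.1) + (5)²(0.1) + (6)²(0.4) + (9)²(0.4) = 50.2
var(X) = E[X²] − (E[X])² = 50.2 − (6.8)² = 3.96
SD(X) = √3.96 ≈ 1.990

1.990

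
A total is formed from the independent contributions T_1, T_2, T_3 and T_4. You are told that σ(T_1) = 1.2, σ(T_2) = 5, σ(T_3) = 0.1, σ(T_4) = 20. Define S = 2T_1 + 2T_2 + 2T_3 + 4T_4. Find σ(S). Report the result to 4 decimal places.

80.6585

V(T_1) = 1.44, V(T_2) = 25, V(T_3) = 0.01, V(T_4) = 400
By independence, V(S) = (2)²V(T_1) + (2)²V(T_2) + (2)²V(T_3) + (4)²V(T_4)
= (2)²·1.44 + (2)²·25 + (2)²·0.01 + (4)²·400 = 6505.8
σ(S) = √6505.8 ≈ 80.6585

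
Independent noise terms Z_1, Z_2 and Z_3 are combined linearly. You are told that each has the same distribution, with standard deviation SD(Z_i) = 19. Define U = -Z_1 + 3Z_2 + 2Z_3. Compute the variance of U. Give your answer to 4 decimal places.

5054.0000

var(Z_i) = (19)² = 361
By independence, var(U) = (-1)²var(Z_1) + (3)²var(Z_2) + (2)²var(Z_3)
= (-1)²·361 + (3)²·361 + (2)²·361 = 5054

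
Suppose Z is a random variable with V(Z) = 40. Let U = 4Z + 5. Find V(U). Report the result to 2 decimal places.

640.00

V(4Z + 5) = (4)²·V(Z) = 16·40 = 640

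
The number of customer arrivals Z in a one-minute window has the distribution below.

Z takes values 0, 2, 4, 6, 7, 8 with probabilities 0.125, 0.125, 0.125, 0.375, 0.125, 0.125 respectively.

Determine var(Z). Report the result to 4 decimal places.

6.3594

E[Z] = (0)(0.125) + (2)(0.125) + (4)(0.125) + (6)(0.375) + (7)(0.125) + (8)(0.125) = 4.875
E[Z²] = (0)²(0.125) + (2)²(0.125) + (4)²(0.125) + (6)²(0.375) + (7)²(0.125) + (8)²(0.125) = 30.125
var(Z) = E[Z²] − (E[Z])² = 30.125 − (4.875)² = 6.359375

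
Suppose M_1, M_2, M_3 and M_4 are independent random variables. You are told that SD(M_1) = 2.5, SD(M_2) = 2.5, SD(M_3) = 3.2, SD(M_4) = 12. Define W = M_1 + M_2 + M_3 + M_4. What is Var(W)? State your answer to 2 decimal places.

Var(M_1) = 6.25, Var(M_2) = 6.25, Var(M_3) = 10.24, Var(M_4) = 144
By independence, Var(W) = (1)²Var(M_1) + (1)²Var(M_2) + (1)²Var(M_3) + (1)²Var(M_4)
= (1)²·6.25 + (1)²·6.25 + (1)²·10.24 + (1)²·144 = 166.74

166.74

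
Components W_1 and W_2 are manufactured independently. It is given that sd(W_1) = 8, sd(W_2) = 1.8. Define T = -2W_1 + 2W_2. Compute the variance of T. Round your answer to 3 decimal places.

Var(W_1) = 64, Var(W_2) = 3.24
By independence, Var(T) = (-2)²Var(W_1) + (2)²Var(W_2)
= (-2)²·64 + (2)²·3.24 = 268.96

268.960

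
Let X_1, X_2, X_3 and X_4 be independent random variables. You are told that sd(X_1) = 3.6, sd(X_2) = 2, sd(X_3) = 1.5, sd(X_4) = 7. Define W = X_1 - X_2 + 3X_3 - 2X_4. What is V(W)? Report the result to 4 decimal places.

V(X_1) = 12.96, V(X_2) = 4, V(X_3) = 2.25, V(X_4) = 49
By independence, V(W) = (1)²V(X_1) + (-1)²V(X_2) + (3)²V(X_3) + (-2)²V(X_4)
= (1)²·12.96 + (-1)²·4 + (3)²·2.25 + (-2)²·49 = 233.21

233.2100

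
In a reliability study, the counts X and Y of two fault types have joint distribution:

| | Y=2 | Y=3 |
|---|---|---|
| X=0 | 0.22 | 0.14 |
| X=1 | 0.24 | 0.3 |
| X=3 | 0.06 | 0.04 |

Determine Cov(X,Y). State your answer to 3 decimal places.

0.017

E[X] = 0.84,  E[Y] = 2.48
E[XY] = 2.1
Cov(X,Y) = E[XY] − E[X]E[Y] = 2.1 − (0.84)(2.48) = 0.0168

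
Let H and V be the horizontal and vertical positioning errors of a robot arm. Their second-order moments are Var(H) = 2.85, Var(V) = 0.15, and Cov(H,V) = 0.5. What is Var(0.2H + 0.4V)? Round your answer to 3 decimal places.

0.218

Var(0.2H + 0.4V) = (0.2)²·Var(H) + (0.4)²·Var(V) + 2·(0.2)·(0.4)·Cov(H,V)
= 0.04·2.85 + 0.16·0.15 + 0.16·0.5 = 0.218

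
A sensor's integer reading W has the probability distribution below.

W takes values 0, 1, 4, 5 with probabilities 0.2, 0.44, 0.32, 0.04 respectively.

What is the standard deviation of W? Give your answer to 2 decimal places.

1.70

E[W] = (0)(0.2) + (1)(0.44) + (4)(0.32) + (5)(0.04) = 1.92
E[W²] = (0)²(0.2) + (1)²(0.44) + (4)²(0.32) + (5)²(0.04) = 6.56
V(W) = E[W²] − (E[W])² = 6.56 − (1.92)² = 2.8736
sd(W) = √2.8736 ≈ 1.70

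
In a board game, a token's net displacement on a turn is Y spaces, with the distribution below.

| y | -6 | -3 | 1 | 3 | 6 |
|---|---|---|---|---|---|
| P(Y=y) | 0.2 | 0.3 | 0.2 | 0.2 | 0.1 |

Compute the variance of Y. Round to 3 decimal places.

E[Y] = (-6)(0.2) + (-3)(0.3) + (1)(0.2) + (3)(0.2) + (6)(0.1) = -0.7
E[Y²] = (-6)²(0.2) + (-3)²(0.3) + (1)²(0.2) + (3)²(0.2) + (6)²(0.1) = 15.5
Var(Y) = E[Y²] − (E[Y])² = 15.5 − (-0.7)² = 15.01

15.010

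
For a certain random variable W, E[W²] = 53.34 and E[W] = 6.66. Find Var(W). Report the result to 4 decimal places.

Var(W) = 53.34 − (6.66)² = 8.9844

8.9844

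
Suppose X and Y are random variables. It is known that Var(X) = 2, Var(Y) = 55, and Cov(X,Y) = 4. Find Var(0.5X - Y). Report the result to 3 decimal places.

Var(0.5X - Y) = (0.5)²·Var(X) + (-1)²·Var(Y) + 2·(0.5)·(-1)·Cov(X,Y)
= 0.25·2 + 1·55 + -1·4 = 51.5

51.500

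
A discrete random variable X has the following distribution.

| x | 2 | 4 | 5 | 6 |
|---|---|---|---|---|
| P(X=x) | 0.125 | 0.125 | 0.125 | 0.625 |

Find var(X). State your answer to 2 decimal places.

E[X] = (2)(0.125) + (4)(0.125) + (5)(0.125) + (6)(0.625) = 5.125
E[X²] = (2)²(0.125) + (4)²(0.125) + (5)²(0.125) + (6)²(0.625) = 28.125
var(X) = E[X²] − (E[X])² = 28.125 − (5.125)² = 1.859375

1.86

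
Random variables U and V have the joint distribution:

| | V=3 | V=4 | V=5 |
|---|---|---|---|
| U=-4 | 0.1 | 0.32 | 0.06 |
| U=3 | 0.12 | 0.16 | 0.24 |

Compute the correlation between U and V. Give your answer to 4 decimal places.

0.2190

E[U] = -0.36,  E[V] = 4.08
E[UV] = -0.92
Cov(U,V) = E[UV] − E[U]E[V] = -0.92 − (-0.36)(4.08) = 0.5488
Var(U) = 12.2304,  Var(V) = 0.5136
ρ = 0.5488 / √(12.2304·0.5136) ≈ 0.2190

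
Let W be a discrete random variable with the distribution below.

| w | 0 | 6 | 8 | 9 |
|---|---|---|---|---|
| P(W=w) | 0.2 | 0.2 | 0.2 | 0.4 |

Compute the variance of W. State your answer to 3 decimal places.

11.440

E[W] = (0)(0.2) + (6)(0.2) + (8)(0.2) + (9)(0.4) = 6.4
E[W²] = (0)²(0.2) + (6)²(0.2) + (8)²(0.2) + (9)²(0.4) = 52.4
V(W) = E[W²] − (E[W])² = 52.4 − (6.4)² = 11.44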